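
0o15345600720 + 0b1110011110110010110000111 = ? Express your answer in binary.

0b1101101011001100110011101010111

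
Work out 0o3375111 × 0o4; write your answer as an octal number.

Multiply each base-8 digit by 4, carrying:
  1×4 = 4 → write 4
  1×4 = 4 → write 4
  1×4 = 4 → write 4
  5×4 = 20 → write 4 carry 2
  7×4+2 = 30 → write 6 carry 3
  3×4+3 = 15 → write 7 carry 1
  3×4+1 = 13 → write 5 carry 1
  remaining carry: 1

0o15764444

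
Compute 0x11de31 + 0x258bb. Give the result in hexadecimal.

0x1436ec

Add column by column in base 16, right to left:
  1+b = c
  3+b = e
  e+8 = 6 carry 1
  d+5+1 = 3 carry 1
  1+2+1 = 4
  1+0 = 1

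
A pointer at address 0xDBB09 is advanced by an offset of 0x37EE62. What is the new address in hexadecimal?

0x45A96B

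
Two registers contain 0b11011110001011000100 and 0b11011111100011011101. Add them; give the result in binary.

0b110111101101110100001

Add column by column in base 2, right to left:
  0+1 = 1
  0+0 = 0
  1+1 = 0 carry 1
  0+1+1 = 0 carry 1
  0+1+1 = 0 carry 1
  0+0+1 = 1
  1+1 = 0 carry 1
  1+1+1 = 1 carry 1
  0+0+1 = 1
  1+0 = 1
  0+0 = 0
  0+1 = 1
  0+1 = 1
  1+1 = 0 carry 1
  1+1+1 = 1 carry 1
  1+1+1 = 1 carry 1
  1+1+1 = 1 carry 1
  0+0+1 = 1
  1+1 = 0 carry 1
  1+1+1 = 1 carry 1
  final carry 1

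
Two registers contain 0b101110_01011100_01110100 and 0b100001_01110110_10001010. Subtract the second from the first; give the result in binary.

Subtract column by column in base 2:
  0-0 → 0
  0-1 → 1 (borrow)
  1-0-1 → 0
  0-1 → 1 (borrow)
  1-0-1 → 0
  1-0 → 1
  1-0 → 1
  0-1 → 1 (borrow)
  0-0-1 → 1 (borrow)
  0-1-1 → 0 (borrow)
  1-1-1 → 1 (borrow)
  1-0-1 → 0
  1-1 → 0
  0-1 → 1 (borrow)
  1-1-1 → 1 (borrow)
  0-0-1 → 1 (borrow)
  0-1-1 → 0 (borrow)
  1-0-1 → 0
  1-0 → 1
  1-0 → 1
  0-0 → 0
  1-1 → 0

0b11001110010111101010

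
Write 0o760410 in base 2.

Each octal digit is 3 bits: 7=111 6=110 0=000 4=100 1=001 0=000.

0b111110000100001000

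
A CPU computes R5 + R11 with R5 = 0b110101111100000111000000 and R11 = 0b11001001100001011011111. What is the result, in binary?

Add column by column in base 2, right to left:
  0+1 = 1
  0+1 = 1
  0+1 = 1
  0+1 = 1
  0+1 = 1
  0+0 = 0
  1+1 = 0 carry 1
  1+1+1 = 1 carry 1
  1+0+1 = 0 carry 1
  0+1+1 = 0 carry 1
  0+0+1 = 1
  0+0 = 0
  0+0 = 0
  0+0 = 0
  1+1 = 0 carry 1
  1+1+1 = 1 carry 1
  1+0+1 = 0 carry 1
  1+0+1 = 0 carry 1
  1+1+1 = 1 carry 1
  0+0+1 = 1
  1+0 = 1
  0+1 = 1
  1+1 = 0 carry 1
  1+0+1 = 0 carry 1
  final carry 1

0b1001111001000010010011111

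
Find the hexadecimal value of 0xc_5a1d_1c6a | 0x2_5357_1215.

OR each hex digit independently (no carries):
  c|2=e, 5|5=5, a|3=b, 1|5=5, d|7=f, 1|1=1, c|2=e, 6|1=7, a|5=f

0xe5b5f1e7f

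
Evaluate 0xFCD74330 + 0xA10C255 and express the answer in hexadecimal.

Add column by column in base 16, right to left:
  0+5 = 5
  3+5 = 8
  3+2 = 5
  4+C = 0 carry 1
  7+0+1 = 8
  D+1 = E
  C+A = 6 carry 1
  F+0+1 = 0 carry 1
  final carry 1

0x106E80585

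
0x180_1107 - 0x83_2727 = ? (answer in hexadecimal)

0xfce9e0

Subtract column by column in base 16:
  7-7 → 0
  0-2 → e (borrow)
  1-7-1 → 9 (borrow)
  1-2-1 → e (borrow)
  0-3-1 → c (borrow)
  8-8-1 → f (borrow)
  1-0-1 → 0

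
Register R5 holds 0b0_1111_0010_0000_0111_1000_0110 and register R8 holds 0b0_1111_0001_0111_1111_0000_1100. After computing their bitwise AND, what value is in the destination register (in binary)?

0b0111100000000011100000100

AND bit by bit (1 only where both bits are 1):
  0111100100000011110000110
& 0111100010111111100001100
= 0111100000000011100000100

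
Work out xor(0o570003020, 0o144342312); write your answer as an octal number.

XOR each oct digit independently (no carries):
  5^1=4, 7^4=3, 0^4=4, 0^3=3, 0^4=4, 3^2=1, 0^3=3, 2^1=3, 0^2=2

0o434341332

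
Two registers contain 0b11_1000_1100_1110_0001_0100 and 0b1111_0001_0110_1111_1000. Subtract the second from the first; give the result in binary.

Subtract column by column in base 2:
  0-0 → 0
  0-0 → 0
  1-0 → 1
  0-1 → 1 (borrow)
  1-1-1 → 1 (borrow)
  0-1-1 → 0 (borrow)
  0-1-1 → 0 (borrow)
  0-1-1 → 0 (borrow)
  0-0-1 → 1 (borrow)
  1-1-1 → 1 (borrow)
  1-1-1 → 1 (borrow)
  1-0-1 → 0
  0-1 → 1 (borrow)
  0-0-1 → 1 (borrow)
  1-0-1 → 0
  1-0 → 1
  0-1 → 1 (borrow)
  0-1-1 → 0 (borrow)
  0-1-1 → 0 (borrow)
  1-1-1 → 1 (borrow)
  1-0-1 → 0
  1-0 → 1

0b1010011011011100011100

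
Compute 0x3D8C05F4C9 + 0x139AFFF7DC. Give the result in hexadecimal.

0x512705ECA5

Add column by column in base 16, right to left:
  9+C = 5 carry 1
  C+D+1 = A carry 1
  4+7+1 = C
  F+F = E carry 1
  5+F+1 = 5 carry 1
  0+F+1 = 0 carry 1
  C+A+1 = 7 carry 1
  8+9+1 = 2 carry 1
  D+3+1 = 1 carry 1
  3+1+1 = 5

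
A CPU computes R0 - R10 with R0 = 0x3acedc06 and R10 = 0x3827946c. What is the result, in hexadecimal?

Subtract column by column in base 16:
  6-c → a (borrow)
  0-6-1 → 9 (borrow)
  c-4-1 → 7
  d-9 → 4
  e-7 → 7
  c-2 → a
  a-8 → 2
  3-3 → 0

0x2a7479a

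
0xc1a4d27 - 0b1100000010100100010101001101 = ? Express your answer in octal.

0xc1a4d27 = 0o1406446447 in octal.
0b1100000010100100010101001101 = 0o1402442515 in octal.
Subtract column by column in base 8:
  7-5 → 2
  4-1 → 3
  4-5 → 7 (borrow)
  6-2-1 → 3
  4-4 → 0
  4-4 → 0
  6-2 → 4
  0-0 → 0
  4-4 → 0
  1-1 → 0

0o4003732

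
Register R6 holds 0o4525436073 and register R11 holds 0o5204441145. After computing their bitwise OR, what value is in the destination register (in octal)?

0o5725477177

OR each oct digit independently (no carries):
  4|5=5, 5|2=7, 2|0=2, 5|4=5, 4|4=4, 3|4=7, 6|1=7, 0|1=1, 7|4=7, 3|5=7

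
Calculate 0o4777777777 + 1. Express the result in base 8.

The trailing 9 digits are 7 (max in base 8), so adding 1 cascades: they roll to 0 and the next digit up increments.

0o5000000000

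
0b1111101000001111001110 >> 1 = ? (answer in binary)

0b111110100000111100111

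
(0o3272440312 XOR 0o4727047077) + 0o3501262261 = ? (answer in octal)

0o13256671646

First 0o3272440312 XOR 0o4727047077 = 0o7555407365.
Add column by column in base 8, right to left:
  5+1 = 6
  6+6 = 4 carry 1
  3+2+1 = 6
  7+2 = 1 carry 1
  0+6+1 = 7
  4+2 = 6
  5+1 = 6
  5+0 = 5
  5+5 = 2 carry 1
  7+3+1 = 3 carry 1
  final carry 1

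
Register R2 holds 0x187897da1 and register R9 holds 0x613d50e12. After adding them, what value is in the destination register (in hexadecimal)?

0x79b5e8bb3

Add column by column in base 16, right to left:
  1+2 = 3
  a+1 = b
  d+e = b carry 1
  7+0+1 = 8
  9+5 = e
  8+d = 5 carry 1
  7+3+1 = b
  8+1 = 9
  1+6 = 7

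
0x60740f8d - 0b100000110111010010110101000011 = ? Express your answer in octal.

0o7745561112

0x60740f8d = 0o14035007615 in octal.
0b100000110111010010110101000011 = 0o4067226503 in octal.
Subtract column by column in base 8:
  5-3 → 2
  1-0 → 1
  6-5 → 1
  7-6 → 1
  0-2 → 6 (borrow)
  0-2-1 → 5 (borrow)
  5-7-1 → 5 (borrow)
  3-6-1 → 4 (borrow)
  0-0-1 → 7 (borrow)
  4-4-1 → 7 (borrow)
  1-0-1 → 0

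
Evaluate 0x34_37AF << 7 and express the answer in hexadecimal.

0x1A1BD780

7 bits is not a whole number of base-16 digits; in binary: 1101000011011110101111 << 7 = 11010000110111101011110000000.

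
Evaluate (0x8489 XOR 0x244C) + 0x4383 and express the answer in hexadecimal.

First 0x8489 XOR 0x244C = 0xA0C5.
Add column by column in base 16, right to left:
  5+3 = 8
  C+8 = 4 carry 1
  0+3+1 = 4
  A+4 = E

0xE448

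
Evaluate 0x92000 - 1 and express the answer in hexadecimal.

The trailing 3 digits are 0, so subtracting 1 borrows through: they become F and the next digit up decrements.

0x91fff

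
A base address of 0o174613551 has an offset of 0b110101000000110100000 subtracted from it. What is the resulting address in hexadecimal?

0x1D895C9

0o174613551 = 0x1F31769 in hexadecimal.
0b110101000000110100000 = 0x1A81A0 in hexadecimal.
Subtract column by column in base 16:
  9-0 → 9
  6-A → C (borrow)
  7-1-1 → 5
  1-8 → 9 (borrow)
  3-A-1 → 8 (borrow)
  F-1-1 → D
  1-0 → 1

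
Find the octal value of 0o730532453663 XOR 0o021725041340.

0o711217412523

XOR each oct digit independently (no carries):
  7^0=7, 3^2=1, 0^1=1, 5^7=2, 3^2=1, 2^5=7, 4^0=4, 5^4=1, 3^1=2, 6^3=5, 6^4=2, 3^0=3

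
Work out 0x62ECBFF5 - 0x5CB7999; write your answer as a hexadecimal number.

0x5D21465C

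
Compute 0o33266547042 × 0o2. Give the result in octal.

0o66555316104

Multiply each base-8 digit by 2, carrying:
  2×2 = 4 → write 4
  4×2 = 8 → write 0 carry 1
  0×2+1 = 1 → write 1
  7×2 = 14 → write 6 carry 1
  4×2+1 = 9 → write 1 carry 1
  5×2+1 = 11 → write 3 carry 1
  6×2+1 = 13 → write 5 carry 1
  6×2+1 = 13 → write 5 carry 1
  2×2+1 = 5 → write 5
  3×2 = 6 → write 6
  3×2 = 6 → write 6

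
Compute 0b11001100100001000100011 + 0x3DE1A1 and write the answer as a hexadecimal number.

0xA423C4

0b11001100100001000100011 = 0x664223 in hexadecimal.
Add column by column in base 16, right to left:
  3+1 = 4
  2+A = C
  2+1 = 3
  4+E = 2 carry 1
  6+D+1 = 4 carry 1
  6+3+1 = A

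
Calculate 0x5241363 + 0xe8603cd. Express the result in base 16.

0x13aa1730

Add column by column in base 16, right to left:
  3+d = 0 carry 1
  6+c+1 = 3 carry 1
  3+3+1 = 7
  1+0 = 1
  4+6 = a
  2+8 = a
  5+e = 3 carry 1
  final carry 1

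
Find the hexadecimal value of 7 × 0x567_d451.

0x25d6ce37

Multiply each base-16 digit by 7, carrying:
  1×7 = 7 → write 7
  5×7 = 35 → write 3 carry 2
  4×7+2 = 30 → write e carry 1
  d×7+1 = 92 → write c carry 5
  7×7+5 = 54 → write 6 carry 3
  6×7+3 = 45 → write d carry 2
  5×7+2 = 37 → write 5 carry 2
  remaining carry: 2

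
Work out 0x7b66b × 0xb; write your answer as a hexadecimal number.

Multiply each base-16 digit by 11, carrying:
  b×11 = 121 → write 9 carry 7
  6×11+7 = 73 → write 9 carry 4
  6×11+4 = 70 → write 6 carry 4
  b×11+4 = 125 → write d carry 7
  7×11+7 = 84 → write 4 carry 5
  remaining carry: 5

0x54d699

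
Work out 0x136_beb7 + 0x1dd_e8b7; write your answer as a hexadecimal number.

Add column by column in base 16, right to left:
  7+7 = e
  b+b = 6 carry 1
  e+8+1 = 7 carry 1
  b+e+1 = a carry 1
  6+d+1 = 4 carry 1
  3+d+1 = 1 carry 1
  1+1+1 = 3

0x314a76e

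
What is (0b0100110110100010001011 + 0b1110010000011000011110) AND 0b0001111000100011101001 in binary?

0b1000000100010101001

Add column by column in base 2, right to left:
  1+0 = 1
  1+1 = 0 carry 1
  0+1+1 = 0 carry 1
  1+1+1 = 1 carry 1
  0+1+1 = 0 carry 1
  0+0+1 = 1
  0+0 = 0
  1+0 = 1
  0+0 = 0
  0+1 = 1
  0+1 = 1
  1+0 = 1
  0+0 = 0
  1+0 = 1
  1+0 = 1
  0+0 = 0
  1+1 = 0 carry 1
  1+0+1 = 0 carry 1
  0+0+1 = 1
  0+1 = 1
  1+1 = 0 carry 1
  0+1+1 = 0 carry 1
  final carry 1
Sum = 0b10011000110111010101001; now AND with 0b0001111000100011101001:
  10011000110111010101001
& 00001111000100011101001
= 00001000000100010101001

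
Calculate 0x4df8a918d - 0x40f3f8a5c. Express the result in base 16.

Subtract column by column in base 16:
  d-c → 1
  8-5 → 3
  1-a → 7 (borrow)
  9-8-1 → 0
  a-f → b (borrow)
  8-3-1 → 4
  f-f → 0
  d-0 → d
  4-4 → 0

0xd04b0731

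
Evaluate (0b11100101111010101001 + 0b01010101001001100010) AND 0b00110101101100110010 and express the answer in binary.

0b110001000100000010

Add column by column in base 2, right to left:
  1+0 = 1
  0+1 = 1
  0+0 = 0
  1+0 = 1
  0+0 = 0
  1+1 = 0 carry 1
  0+1+1 = 0 carry 1
  1+0+1 = 0 carry 1
  0+0+1 = 1
  1+1 = 0 carry 1
  1+0+1 = 0 carry 1
  1+0+1 = 0 carry 1
  1+1+1 = 1 carry 1
  0+0+1 = 1
  1+1 = 0 carry 1
  0+0+1 = 1
  0+1 = 1
  1+0 = 1
  1+1 = 0 carry 1
  1+0+1 = 0 carry 1
  final carry 1
Sum = 0b100111011000100001011; now AND with 0b00110101101100110010:
  100111011000100001011
& 000110101101100110010
= 000110001000100000010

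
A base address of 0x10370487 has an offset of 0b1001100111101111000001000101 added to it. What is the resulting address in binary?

0x10370487 = 0b10000001101110000010010000111 in binary.
Add column by column in base 2, right to left:
  1+1 = 0 carry 1
  1+0+1 = 0 carry 1
  1+1+1 = 1 carry 1
  0+0+1 = 1
  0+0 = 0
  0+0 = 0
  0+1 = 1
  1+0 = 1
  0+0 = 0
  0+0 = 0
  1+0 = 1
  0+0 = 0
  0+1 = 1
  0+1 = 1
  0+1 = 1
  0+1 = 1
  1+0 = 1
  1+1 = 0 carry 1
  1+1+1 = 1 carry 1
  0+1+1 = 0 carry 1
  1+1+1 = 1 carry 1
  1+0+1 = 0 carry 1
  0+0+1 = 1
  0+1 = 1
  0+1 = 1
  0+0 = 0
  0+0 = 0
  0+1 = 1
  1+0 = 1

0b11001110101011111010011001100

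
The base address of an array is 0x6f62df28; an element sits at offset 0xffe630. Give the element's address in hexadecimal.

Add column by column in base 16, right to left:
  8+0 = 8
  2+3 = 5
  f+6 = 5 carry 1
  d+e+1 = c carry 1
  2+f+1 = 2 carry 1
  6+f+1 = 6 carry 1
  f+0+1 = 0 carry 1
  6+0+1 = 7

0x7062c558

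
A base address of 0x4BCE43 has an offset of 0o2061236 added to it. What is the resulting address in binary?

0b10101000011000011100001

0x4BCE43 = 0b10010111100111001000011 in binary.
0o2061236 = 0b10000110001010011110 in binary.
Add column by column in base 2, right to left:
  1+0 = 1
  1+1 = 0 carry 1
  0+1+1 = 0 carry 1
  0+1+1 = 0 carry 1
  0+1+1 = 0 carry 1
  0+0+1 = 1
  1+0 = 1
  0+1 = 1
  0+0 = 0
  1+1 = 0 carry 1
  1+0+1 = 0 carry 1
  1+0+1 = 0 carry 1
  0+0+1 = 1
  0+1 = 1
  1+1 = 0 carry 1
  1+0+1 = 0 carry 1
  1+0+1 = 0 carry 1
  1+0+1 = 0 carry 1
  0+0+1 = 1
  1+1 = 0 carry 1
  0+0+1 = 1
  0+0 = 0
  1+0 = 1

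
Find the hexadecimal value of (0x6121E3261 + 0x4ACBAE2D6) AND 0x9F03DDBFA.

0x8B0191132

Add column by column in base 16, right to left:
  1+6 = 7
  6+D = 3 carry 1
  2+2+1 = 5
  3+E = 1 carry 1
  E+A+1 = 9 carry 1
  1+B+1 = D
  2+C = E
  1+A = B
  6+4 = A
Sum = 0xABED91537; now AND with 0x9F03DDBFA:
  A&9=8, B&F=B, E&0=0, D&3=1, 9&D=9, 1&D=1, 5&B=1, 3&F=3, 7&A=2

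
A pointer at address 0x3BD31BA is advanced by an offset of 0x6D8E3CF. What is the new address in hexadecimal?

0xA961589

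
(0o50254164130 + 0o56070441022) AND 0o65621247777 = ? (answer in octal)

0o24200205152

Add column by column in base 8, right to left:
  0+2 = 2
  3+2 = 5
  1+0 = 1
  4+1 = 5
  6+4 = 2 carry 1
  1+4+1 = 6
  4+0 = 4
  5+7 = 4 carry 1
  2+0+1 = 3
  0+6 = 6
  5+5 = 2 carry 1
  final carry 1
Sum = 0o126344625152; now AND with 0o65621247777:
  1&0=0, 2&6=2, 6&5=4, 3&6=2, 4&2=0, 4&1=0, 6&2=2, 2&4=0, 5&7=5, 1&7=1, 5&7=5, 2&7=2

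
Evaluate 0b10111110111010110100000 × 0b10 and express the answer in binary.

0b101111101110101101000000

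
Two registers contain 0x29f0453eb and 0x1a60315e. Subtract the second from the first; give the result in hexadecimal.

Subtract column by column in base 16:
  b-e → d (borrow)
  e-5-1 → 8
  3-1 → 2
  5-3 → 2
  4-0 → 4
  0-6 → a (borrow)
  f-a-1 → 4
  9-1 → 8
  2-0 → 2

0x284a4228d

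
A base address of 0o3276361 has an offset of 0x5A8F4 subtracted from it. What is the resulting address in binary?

0b1111101001111111101

0o3276361 = 0b11010111110011110001 in binary.
0x5A8F4 = 0b1011010100011110100 in binary.
Subtract column by column in base 2:
  1-0 → 1
  0-0 → 0
  0-1 → 1 (borrow)
  0-0-1 → 1 (borrow)
  1-1-1 → 1 (borrow)
  1-1-1 → 1 (borrow)
  1-1-1 → 1 (borrow)
  1-1-1 → 1 (borrow)
  0-0-1 → 1 (borrow)
  0-0-1 → 1 (borrow)
  1-0-1 → 0
  1-1 → 0
  1-0 → 1
  1-1 → 0
  1-0 → 1
  0-1 → 1 (borrow)
  1-1-1 → 1 (borrow)
  0-0-1 → 1 (borrow)
  1-1-1 → 1 (borrow)
  1-0-1 → 0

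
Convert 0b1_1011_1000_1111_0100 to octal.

0o334364

Group the bits in threes: 011 011 100 011 110 100 → 334364.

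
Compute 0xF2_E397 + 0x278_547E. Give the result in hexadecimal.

0x36B3815

Add column by column in base 16, right to left:
  7+E = 5 carry 1
  9+7+1 = 1 carry 1
  3+4+1 = 8
  E+5 = 3 carry 1
  2+8+1 = B
  F+7 = 6 carry 1
  0+2+1 = 3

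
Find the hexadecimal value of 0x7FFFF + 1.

0x80000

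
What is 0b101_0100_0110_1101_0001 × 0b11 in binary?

0b11111101010001110011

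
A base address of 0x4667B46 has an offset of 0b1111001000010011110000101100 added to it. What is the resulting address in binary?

0b10011100001111011011101110010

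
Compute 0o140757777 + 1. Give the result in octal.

0o140760000

The trailing 4 digits are 7 (max in base 8), so adding 1 cascades: they roll to 0 and the next digit up increments.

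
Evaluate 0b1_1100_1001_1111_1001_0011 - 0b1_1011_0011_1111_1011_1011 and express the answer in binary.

Subtract column by column in base 2:
  1-1 → 0
  1-1 → 0
  0-0 → 0
  0-1 → 1 (borrow)
  1-1-1 → 1 (borrow)
  0-1-1 → 0 (borrow)
  0-0-1 → 1 (borrow)
  1-1-1 → 1 (borrow)
  1-1-1 → 1 (borrow)
  1-1-1 → 1 (borrow)
  1-1-1 → 1 (borrow)
  1-1-1 → 1 (borrow)
  1-1-1 → 1 (borrow)
  0-1-1 → 0 (borrow)
  0-0-1 → 1 (borrow)
  1-0-1 → 0
  0-1 → 1 (borrow)
  0-1-1 → 0 (borrow)
  1-0-1 → 0
  1-1 → 0
  1-1 → 0

0b10101111111011000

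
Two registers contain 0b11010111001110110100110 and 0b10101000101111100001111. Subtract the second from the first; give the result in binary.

0b101110011111010010111

Subtract column by column in base 2:
  0-1 → 1 (borrow)
  1-1-1 → 1 (borrow)
  1-1-1 → 1 (borrow)
  0-1-1 → 0 (borrow)
  0-0-1 → 1 (borrow)
  1-0-1 → 0
  0-0 → 0
  1-0 → 1
  1-1 → 0
  0-1 → 1 (borrow)
  1-1-1 → 1 (borrow)
  1-1-1 → 1 (borrow)
  1-1-1 → 1 (borrow)
  0-0-1 → 1 (borrow)
  0-1-1 → 0 (borrow)
  1-0-1 → 0
  1-0 → 1
  1-0 → 1
  0-1 → 1 (borrow)
  1-0-1 → 0
  0-1 → 1 (borrow)
  1-0-1 → 0
  1-1 → 0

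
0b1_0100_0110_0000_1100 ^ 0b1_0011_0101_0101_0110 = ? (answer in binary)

XOR bit by bit (1 where the bits differ):
  10100011000001100
^ 10011010101010110
= 00111001101011010

0b00111001101011010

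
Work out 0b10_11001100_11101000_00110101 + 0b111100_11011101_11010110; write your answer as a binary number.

0b11000010011100011000001011

Add column by column in base 2, right to left:
  1+0 = 1
  0+1 = 1
  1+1 = 0 carry 1
  0+0+1 = 1
  1+1 = 0 carry 1
  1+0+1 = 0 carry 1
  0+1+1 = 0 carry 1
  0+1+1 = 0 carry 1
  0+1+1 = 0 carry 1
  0+0+1 = 1
  0+1 = 1
  1+1 = 0 carry 1
  0+1+1 = 0 carry 1
  1+0+1 = 0 carry 1
  1+1+1 = 1 carry 1
  1+1+1 = 1 carry 1
  0+0+1 = 1
  0+0 = 0
  1+1 = 0 carry 1
  1+1+1 = 1 carry 1
  0+1+1 = 0 carry 1
  0+1+1 = 0 carry 1
  1+0+1 = 0 carry 1
  1+0+1 = 0 carry 1
  0+0+1 = 1
  1+0 = 1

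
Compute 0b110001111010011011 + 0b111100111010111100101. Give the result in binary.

Add column by column in base 2, right to left:
  1+1 = 0 carry 1
  1+0+1 = 0 carry 1
  0+1+1 = 0 carry 1
  1+0+1 = 0 carry 1
  1+0+1 = 0 carry 1
  0+1+1 = 0 carry 1
  0+1+1 = 0 carry 1
  1+1+1 = 1 carry 1
  0+1+1 = 0 carry 1
  1+0+1 = 0 carry 1
  1+1+1 = 1 carry 1
  1+0+1 = 0 carry 1
  1+1+1 = 1 carry 1
  0+1+1 = 0 carry 1
  0+1+1 = 0 carry 1
  0+0+1 = 1
  1+0 = 1
  1+1 = 0 carry 1
  0+1+1 = 0 carry 1
  0+1+1 = 0 carry 1
  0+1+1 = 0 carry 1
  final carry 1

0b1000011001010010000000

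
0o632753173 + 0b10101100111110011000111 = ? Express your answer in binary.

0o632753173 = 0b110011010111101011001111011 in binary.
Add column by column in base 2, right to left:
  1+1 = 0 carry 1
  1+1+1 = 1 carry 1
  0+1+1 = 0 carry 1
  1+0+1 = 0 carry 1
  1+0+1 = 0 carry 1
  1+0+1 = 0 carry 1
  1+1+1 = 1 carry 1
  0+1+1 = 0 carry 1
  0+0+1 = 1
  1+0 = 1
  1+1 = 0 carry 1
  0+1+1 = 0 carry 1
  1+1+1 = 1 carry 1
  0+1+1 = 0 carry 1
  1+1+1 = 1 carry 1
  1+0+1 = 0 carry 1
  1+0+1 = 0 carry 1
  1+1+1 = 1 carry 1
  0+1+1 = 0 carry 1
  1+0+1 = 0 carry 1
  0+1+1 = 0 carry 1
  1+0+1 = 0 carry 1
  1+1+1 = 1 carry 1
  0+0+1 = 1
  0+0 = 0
  1+0 = 1
  1+0 = 1

0b110110000100101001101000010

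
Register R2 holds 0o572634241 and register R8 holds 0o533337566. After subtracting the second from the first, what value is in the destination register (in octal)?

Subtract column by column in base 8:
  1-6 → 3 (borrow)
  4-6-1 → 5 (borrow)
  2-5-1 → 4 (borrow)
  4-7-1 → 4 (borrow)
  3-3-1 → 7 (borrow)
  6-3-1 → 2
  2-3 → 7 (borrow)
  7-3-1 → 3
  5-5 → 0

0o37274453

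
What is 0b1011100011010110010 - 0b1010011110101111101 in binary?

Subtract column by column in base 2:
  0-1 → 1 (borrow)
  1-0-1 → 0
  0-1 → 1 (borrow)
  0-1-1 → 0 (borrow)
  1-1-1 → 1 (borrow)
  1-1-1 → 1 (borrow)
  0-1-1 → 0 (borrow)
  1-0-1 → 0
  0-1 → 1 (borrow)
  1-0-1 → 0
  1-1 → 0
  0-1 → 1 (borrow)
  0-1-1 → 0 (borrow)
  0-1-1 → 0 (borrow)
  1-0-1 → 0
  1-0 → 1
  1-1 → 0
  0-0 → 0
  1-1 → 0

0b1000100100110101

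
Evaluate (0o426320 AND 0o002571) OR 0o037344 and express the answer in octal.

0o426320 AND 0o002571 = 0o002120.
Then OR with 0o037344.

0o37364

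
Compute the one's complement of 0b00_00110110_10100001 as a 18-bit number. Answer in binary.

0b111100100101011110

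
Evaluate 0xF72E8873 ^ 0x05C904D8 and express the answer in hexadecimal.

XOR each hex digit independently (no carries):
  F^0=F, 7^5=2, 2^C=E, E^9=7, 8^0=8, 8^4=C, 7^D=A, 3^8=B

0xF2E78CAB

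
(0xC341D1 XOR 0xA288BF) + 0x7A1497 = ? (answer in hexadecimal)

0xDBDE05

First 0xC341D1 XOR 0xA288BF = 0x61C96E.
Add column by column in base 16, right to left:
  E+7 = 5 carry 1
  6+9+1 = 0 carry 1
  9+4+1 = E
  C+1 = D
  1+A = B
  6+7 = D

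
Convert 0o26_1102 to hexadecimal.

0x16242

Each octal digit is 3 bits: 2=010 6=110 1=001 1=001 0=000 2=010.
Group the bits into nibbles: 0001 0110 0010 0100 0010 → 16242.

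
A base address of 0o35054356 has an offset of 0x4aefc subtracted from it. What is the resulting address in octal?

0x4aefc = 0o1127374 in octal.
Subtract column by column in base 8:
  6-4 → 2
  5-7 → 6 (borrow)
  3-3-1 → 7 (borrow)
  4-7-1 → 4 (borrow)
  5-2-1 → 2
  0-1 → 7 (borrow)
  5-1-1 → 3
  3-0 → 3

0o33724762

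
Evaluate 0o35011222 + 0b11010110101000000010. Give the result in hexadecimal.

0x817C94

0o35011222 = 0x741292 in hexadecimal.
0b11010110101000000010 = 0xD6A02 in hexadecimal.
Add column by column in base 16, right to left:
  2+2 = 4
  9+0 = 9
  2+A = C
  1+6 = 7
  4+D = 1 carry 1
  7+0+1 = 8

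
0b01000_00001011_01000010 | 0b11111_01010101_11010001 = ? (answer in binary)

OR bit by bit (1 where either bit is 1):
  010000000101101000010
| 111110101010111010001
= 111110101111111010011

0b111110101111111010011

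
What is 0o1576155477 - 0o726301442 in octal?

Subtract column by column in base 8:
  7-2 → 5
  7-4 → 3
  4-4 → 0
  5-1 → 4
  5-0 → 5
  1-3 → 6 (borrow)
  6-6-1 → 7 (borrow)
  7-2-1 → 4
  5-7 → 6 (borrow)
  1-0-1 → 0

0o647654035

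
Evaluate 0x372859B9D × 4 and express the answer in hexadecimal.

0xDCA166E74

Multiply each base-16 digit by 4, carrying:
  D×4 = 52 → write 4 carry 3
  9×4+3 = 39 → write 7 carry 2
  B×4+2 = 46 → write E carry 2
  9×4+2 = 38 → write 6 carry 2
  5×4+2 = 22 → write 6 carry 1
  8×4+1 = 33 → write 1 carry 2
  2×4+2 = 10 → write A
  7×4 = 28 → write C carry 1
  3×4+1 = 13 → write D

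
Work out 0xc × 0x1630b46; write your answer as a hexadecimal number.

Multiply each base-16 digit by 12, carrying:
  6×12 = 72 → write 8 carry 4
  4×12+4 = 52 → write 4 carry 3
  b×12+3 = 135 → write 7 carry 8
  0×12+8 = 8 → write 8
  3×12 = 36 → write 4 carry 2
  6×12+2 = 74 → write a carry 4
  1×12+4 = 16 → write 0 carry 1
  remaining carry: 1

0x10a48748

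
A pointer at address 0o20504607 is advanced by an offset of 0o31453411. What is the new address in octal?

0o52160220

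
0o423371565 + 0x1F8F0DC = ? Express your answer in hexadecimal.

0x646E451

0o423371565 = 0x44DF375 in hexadecimal.
Add column by column in base 16, right to left:
  5+C = 1 carry 1
  7+D+1 = 5 carry 1
  3+0+1 = 4
  F+F = E carry 1
  D+8+1 = 6 carry 1
  4+F+1 = 4 carry 1
  4+1+1 = 6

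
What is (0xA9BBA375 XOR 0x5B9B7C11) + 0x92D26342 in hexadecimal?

First 0xA9BBA375 XOR 0x5B9B7C11 = 0xF220DF64.
Add column by column in base 16, right to left:
  4+2 = 6
  6+4 = A
  F+3 = 2 carry 1
  D+6+1 = 4 carry 1
  0+2+1 = 3
  2+D = F
  2+2 = 4
  F+9 = 8 carry 1
  final carry 1

0x184F342A6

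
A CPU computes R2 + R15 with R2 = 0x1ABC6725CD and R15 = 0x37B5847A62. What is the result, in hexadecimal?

0x5271EBA02F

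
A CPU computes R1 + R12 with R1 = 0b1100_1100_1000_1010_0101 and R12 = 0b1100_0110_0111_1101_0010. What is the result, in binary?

0b110010011000001110111

Add column by column in base 2, right to left:
  1+0 = 1
  0+1 = 1
  1+0 = 1
  0+0 = 0
  0+1 = 1
  1+0 = 1
  0+1 = 1
  1+1 = 0 carry 1
  0+1+1 = 0 carry 1
  0+1+1 = 0 carry 1
  0+1+1 = 0 carry 1
  1+0+1 = 0 carry 1
  0+0+1 = 1
  0+1 = 1
  1+1 = 0 carry 1
  1+0+1 = 0 carry 1
  0+0+1 = 1
  0+0 = 0
  1+1 = 0 carry 1
  1+1+1 = 1 carry 1
  final carry 1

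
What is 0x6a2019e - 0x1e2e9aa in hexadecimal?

Subtract column by column in base 16:
  e-a → 4
  9-a → f (borrow)
  1-9-1 → 7 (borrow)
  0-e-1 → 1 (borrow)
  2-2-1 → f (borrow)
  a-e-1 → b (borrow)
  6-1-1 → 4

0x4bf17f4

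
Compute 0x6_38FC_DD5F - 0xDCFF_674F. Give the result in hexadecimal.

0x55BFD7610

Subtract column by column in base 16:
  F-F → 0
  5-4 → 1
  D-7 → 6
  D-6 → 7
  C-F → D (borrow)
  F-F-1 → F (borrow)
  8-C-1 → B (borrow)
  3-D-1 → 5 (borrow)
  6-0-1 → 5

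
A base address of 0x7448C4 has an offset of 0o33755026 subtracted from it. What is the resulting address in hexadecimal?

0x46EAE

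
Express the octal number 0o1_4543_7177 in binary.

0b1100101100011111001111111

Each octal digit is 3 bits: 1=001 4=100 5=101 4=100 3=011 7=111 1=001 7=111 7=111.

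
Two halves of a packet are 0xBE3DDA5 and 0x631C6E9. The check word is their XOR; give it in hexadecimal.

0xDD21B4C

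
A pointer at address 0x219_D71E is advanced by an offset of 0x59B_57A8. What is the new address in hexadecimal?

0x7B52EC6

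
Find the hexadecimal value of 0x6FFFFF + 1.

0x700000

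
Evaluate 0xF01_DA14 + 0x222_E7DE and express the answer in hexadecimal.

Add column by column in base 16, right to left:
  4+E = 2 carry 1
  1+D+1 = F
  A+7 = 1 carry 1
  D+E+1 = C carry 1
  1+2+1 = 4
  0+2 = 2
  F+2 = 1 carry 1
  final carry 1

0x1124C1F2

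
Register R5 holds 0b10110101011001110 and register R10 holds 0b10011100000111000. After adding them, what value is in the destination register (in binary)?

0b101010001100000110

Add column by column in base 2, right to left:
  0+0 = 0
  1+0 = 1
  1+0 = 1
  1+1 = 0 carry 1
  0+1+1 = 0 carry 1
  0+1+1 = 0 carry 1
  1+0+1 = 0 carry 1
  1+0+1 = 0 carry 1
  0+0+1 = 1
  1+0 = 1
  0+0 = 0
  1+1 = 0 carry 1
  0+1+1 = 0 carry 1
  1+1+1 = 1 carry 1
  1+0+1 = 0 carry 1
  0+0+1 = 1
  1+1 = 0 carry 1
  final carry 1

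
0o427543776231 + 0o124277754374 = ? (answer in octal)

0o554043752625

Add column by column in base 8, right to left:
  1+4 = 5
  3+7 = 2 carry 1
  2+3+1 = 6
  6+4 = 2 carry 1
  7+5+1 = 5 carry 1
  7+7+1 = 7 carry 1
  3+7+1 = 3 carry 1
  4+7+1 = 4 carry 1
  5+2+1 = 0 carry 1
  7+4+1 = 4 carry 1
  2+2+1 = 5
  4+1 = 5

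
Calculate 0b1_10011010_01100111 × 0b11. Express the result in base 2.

Multiply each base-2 digit by 3, carrying:
  1×3 = 3 → write 1 carry 1
  1×3+1 = 4 → write 0 carry 2
  1×3+2 = 5 → write 1 carry 2
  0×3+2 = 2 → write 0 carry 1
  0×3+1 = 1 → write 1
  1×3 = 3 → write 1 carry 1
  1×3+1 = 4 → write 0 carry 2
  0×3+2 = 2 → write 0 carry 1
  0×3+1 = 1 → write 1
  1×3 = 3 → write 1 carry 1
  0×3+1 = 1 → write 1
  1×3 = 3 → write 1 carry 1
  1×3+1 = 4 → write 0 carry 2
  0×3+2 = 2 → write 0 carry 1
  0×3+1 = 1 → write 1
  1×3 = 3 → write 1 carry 1
  1×3+1 = 4 → write 0 carry 2
  remaining carry: 10

0b1001100111100110101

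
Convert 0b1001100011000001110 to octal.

Group the bits in threes: 001 001 100 011 000 001 110 → 1143016.

0o1143016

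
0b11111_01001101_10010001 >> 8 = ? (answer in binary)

Right shift by 8: drop the 8 least-significant bits.

0b1111101001101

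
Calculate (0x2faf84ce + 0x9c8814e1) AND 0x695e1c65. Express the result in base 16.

Add column by column in base 16, right to left:
  e+1 = f
  c+e = a carry 1
  4+4+1 = 9
  8+1 = 9
  f+8 = 7 carry 1
  a+8+1 = 3 carry 1
  f+c+1 = c carry 1
  2+9+1 = c
Sum = 0xcc3799af; now AND with 0x695e1c65:
  c&6=4, c&9=8, 3&5=1, 7&e=6, 9&1=1, 9&c=8, a&6=2, f&5=5

0x48161825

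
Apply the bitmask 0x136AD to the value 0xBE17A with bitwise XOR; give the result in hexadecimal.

0xAD7D7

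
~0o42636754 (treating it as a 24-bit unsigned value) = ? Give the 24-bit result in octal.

0o35141023

Each oct digit d becomes 7−d:
  4→3, 2→5, 6→1, 3→4, 6→1, 7→0, 5→2, 4→3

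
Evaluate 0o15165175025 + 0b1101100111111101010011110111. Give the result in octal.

0o16735147414

0b1101100111111101010011110111 = 0o1547752367 in octal.
Add column by column in base 8, right to left:
  5+7 = 4 carry 1
  2+6+1 = 1 carry 1
  0+3+1 = 4
  5+2 = 7
  7+5 = 4 carry 1
  1+7+1 = 1 carry 1
  5+7+1 = 5 carry 1
  6+4+1 = 3 carry 1
  1+5+1 = 7
  5+1 = 6
  1+0 = 1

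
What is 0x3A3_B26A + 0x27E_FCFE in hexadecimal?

0x622AF68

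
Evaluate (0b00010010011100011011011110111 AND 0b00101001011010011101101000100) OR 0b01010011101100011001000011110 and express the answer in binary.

0b00010010011100011011011110111 AND 0b00101001011010011101101000100 = 0b00000000011000011001001000100.
Then OR with 0b01010011101100011001000011110.

0b1010011111100011001001011110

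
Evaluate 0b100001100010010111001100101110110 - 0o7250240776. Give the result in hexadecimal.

0b100001100010010111001100101110110 = 0x10C4B9976 in hexadecimal.
0o7250240776 = 0x3AA141FE in hexadecimal.
Subtract column by column in base 16:
  6-E → 8 (borrow)
  7-F-1 → 7 (borrow)
  9-1-1 → 7
  9-4 → 5
  B-1 → A
  4-A → A (borrow)
  C-A-1 → 1
  0-3 → D (borrow)
  1-0-1 → 0

0xD1AA5778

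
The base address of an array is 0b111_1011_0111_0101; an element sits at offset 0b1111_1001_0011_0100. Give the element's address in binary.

0b10111010010101001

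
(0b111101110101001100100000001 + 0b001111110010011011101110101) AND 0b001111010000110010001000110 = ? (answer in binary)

0b1101000000100000001000110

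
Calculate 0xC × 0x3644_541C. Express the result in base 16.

Multiply each base-16 digit by 12, carrying:
  C×12 = 144 → write 0 carry 9
  1×12+9 = 21 → write 5 carry 1
  4×12+1 = 49 → write 1 carry 3
  5×12+3 = 63 → write F carry 3
  4×12+3 = 51 → write 3 carry 3
  4×12+3 = 51 → write 3 carry 3
  6×12+3 = 75 → write B carry 4
  3×12+4 = 40 → write 8 carry 2
  remaining carry: 2

0x28B33F150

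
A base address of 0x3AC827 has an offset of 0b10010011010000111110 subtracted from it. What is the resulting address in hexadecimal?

0x3193E9

0b10010011010000111110 = 0x9343E in hexadecimal.
Subtract column by column in base 16:
  7-E → 9 (borrow)
  2-3-1 → E (borrow)
  8-4-1 → 3
  C-3 → 9
  A-9 → 1
  3-0 → 3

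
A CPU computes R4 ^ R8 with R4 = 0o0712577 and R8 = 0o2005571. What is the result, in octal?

0o2717006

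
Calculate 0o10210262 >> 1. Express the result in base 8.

1 bits is not a whole number of base-8 digits; in binary: 1000010001000010110010 >> 1 = 100001000100001011001.

0o4104131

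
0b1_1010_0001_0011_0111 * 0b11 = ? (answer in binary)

Multiply each base-2 digit by 3, carrying:
  1×3 = 3 → write 1 carry 1
  1×3+1 = 4 → write 0 carry 2
  1×3+2 = 5 → write 1 carry 2
  0×3+2 = 2 → write 0 carry 1
  1×3+1 = 4 → write 0 carry 2
  1×3+2 = 5 → write 1 carry 2
  0×3+2 = 2 → write 0 carry 1
  0×3+1 = 1 → write 1
  1×3 = 3 → write 1 carry 1
  0×3+1 = 1 → write 1
  0×3 = 0 → write 0
  0×3 = 0 → write 0
  0×3 = 0 → write 0
  1×3 = 3 → write 1 carry 1
  0×3+1 = 1 → write 1
  1×3 = 3 → write 1 carry 1
  1×3+1 = 4 → write 0 carry 2
  remaining carry: 10

0b1001110001110100101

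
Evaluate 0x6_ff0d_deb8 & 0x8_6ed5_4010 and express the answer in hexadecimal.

0x06e054010

AND each hex digit independently (no carries):
  6&8=0, f&6=6, f&e=e, 0&d=0, d&5=5, d&4=4, e&0=0, b&1=1, 8&0=0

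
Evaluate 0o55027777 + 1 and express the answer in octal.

The trailing 4 digits are 7 (max in base 8), so adding 1 cascades: they roll to 0 and the next digit up increments.

0o55030000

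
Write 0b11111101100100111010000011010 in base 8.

0o3754472032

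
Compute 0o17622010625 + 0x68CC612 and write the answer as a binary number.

0b10000100110101001101011110100111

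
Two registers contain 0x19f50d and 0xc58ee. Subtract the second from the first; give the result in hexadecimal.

0xd9c1f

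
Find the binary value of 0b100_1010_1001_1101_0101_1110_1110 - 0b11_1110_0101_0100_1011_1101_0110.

0b110001001000101000011000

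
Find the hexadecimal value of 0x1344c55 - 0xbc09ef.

0x784266

Subtract column by column in base 16:
  5-f → 6 (borrow)
  5-e-1 → 6 (borrow)
  c-9-1 → 2
  4-0 → 4
  4-c → 8 (borrow)
  3-b-1 → 7 (borrow)
  1-0-1 → 0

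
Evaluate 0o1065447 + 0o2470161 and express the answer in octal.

Add column by column in base 8, right to left:
  7+1 = 0 carry 1
  4+6+1 = 3 carry 1
  4+1+1 = 6
  5+0 = 5
  6+7 = 5 carry 1
  0+4+1 = 5
  1+2 = 3

0o3555630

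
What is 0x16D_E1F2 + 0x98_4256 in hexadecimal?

Add column by column in base 16, right to left:
  2+6 = 8
  F+5 = 4 carry 1
  1+2+1 = 4
  E+4 = 2 carry 1
  D+8+1 = 6 carry 1
  6+9+1 = 0 carry 1
  1+0+1 = 2

0x2062448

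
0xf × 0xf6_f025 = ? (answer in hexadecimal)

0xe78122b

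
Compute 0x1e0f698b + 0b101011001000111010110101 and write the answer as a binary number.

0b11110101110111111100001000000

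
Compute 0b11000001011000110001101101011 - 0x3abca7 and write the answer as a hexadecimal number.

0x17f1a6c4

0b11000001011000110001101101011 = 0x182c636b in hexadecimal.
Subtract column by column in base 16:
  b-7 → 4
  6-a → c (borrow)
  3-c-1 → 6 (borrow)
  6-b-1 → a (borrow)
  c-a-1 → 1
  2-3 → f (borrow)
  8-0-1 → 7
  1-0 → 1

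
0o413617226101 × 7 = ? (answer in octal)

0o3522353032707

Multiply each base-8 digit by 7, carrying:
  1×7 = 7 → write 7
  0×7 = 0 → write 0
  1×7 = 7 → write 7
  6×7 = 42 → write 2 carry 5
  2×7+5 = 19 → write 3 carry 2
  2×7+2 = 16 → write 0 carry 2
  7×7+2 = 51 → write 3 carry 6
  1×7+6 = 13 → write 5 carry 1
  6×7+1 = 43 → write 3 carry 5
  3×7+5 = 26 → write 2 carry 3
  1×7+3 = 10 → write 2 carry 1
  4×7+1 = 29 → write 5 carry 3
  remaining carry: 3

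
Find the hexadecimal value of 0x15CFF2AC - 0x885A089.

Subtract column by column in base 16:
  C-9 → 3
  A-8 → 2
  2-0 → 2
  F-A → 5
  F-5 → A
  C-8 → 4
  5-8 → D (borrow)
  1-0-1 → 0

0xD4A5223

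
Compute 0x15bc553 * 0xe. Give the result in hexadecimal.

Multiply each base-16 digit by 14, carrying:
  3×14 = 42 → write a carry 2
  5×14+2 = 72 → write 8 carry 4
  5×14+4 = 74 → write a carry 4
  c×14+4 = 172 → write c carry 10
  b×14+10 = 164 → write 4 carry 10
  5×14+10 = 80 → write 0 carry 5
  1×14+5 = 19 → write 3 carry 1
  remaining carry: 1

0x1304ca8a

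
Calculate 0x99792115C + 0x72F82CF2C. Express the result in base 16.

0x10C714E088

Add column by column in base 16, right to left:
  C+C = 8 carry 1
  5+2+1 = 8
  1+F = 0 carry 1
  1+C+1 = E
  2+2 = 4
  9+8 = 1 carry 1
  7+F+1 = 7 carry 1
  9+2+1 = C
  9+7 = 0 carry 1
  final carry 1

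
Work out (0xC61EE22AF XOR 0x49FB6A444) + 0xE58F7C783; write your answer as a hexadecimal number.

0x1757504E6E

First 0xC61EE22AF XOR 0x49FB6A444 = 0x8FE5886EB.
Add column by column in base 16, right to left:
  B+3 = E
  E+8 = 6 carry 1
  6+7+1 = E
  8+C = 4 carry 1
  8+7+1 = 0 carry 1
  5+F+1 = 5 carry 1
  E+8+1 = 7 carry 1
  F+5+1 = 5 carry 1
  8+E+1 = 7 carry 1
  final carry 1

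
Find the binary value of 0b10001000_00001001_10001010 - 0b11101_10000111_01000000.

Subtract column by column in base 2:
  0-0 → 0
  1-0 → 1
  0-0 → 0
  1-0 → 1
  0-0 → 0
  0-0 → 0
  0-1 → 1 (borrow)
  1-0-1 → 0
  1-1 → 0
  0-1 → 1 (borrow)
  0-1-1 → 0 (borrow)
  1-0-1 → 0
  0-0 → 0
  0-0 → 0
  0-0 → 0
  0-1 → 1 (borrow)
  0-1-1 → 0 (borrow)
  0-0-1 → 1 (borrow)
  0-1-1 → 0 (borrow)
  1-1-1 → 1 (borrow)
  0-1-1 → 0 (borrow)
  0-0-1 → 1 (borrow)
  0-0-1 → 1 (borrow)
  1-0-1 → 0

0b11010101000001001001010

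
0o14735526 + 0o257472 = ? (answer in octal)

Add column by column in base 8, right to left:
  6+2 = 0 carry 1
  2+7+1 = 2 carry 1
  5+4+1 = 2 carry 1
  5+7+1 = 5 carry 1
  3+5+1 = 1 carry 1
  7+2+1 = 2 carry 1
  4+0+1 = 5
  1+0 = 1

0o15215220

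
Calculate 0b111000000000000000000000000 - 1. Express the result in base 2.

0b110111111111111111111111111

The trailing 24 digits are 0, so subtracting 1 borrows through: they become 1 and the next digit up decrements.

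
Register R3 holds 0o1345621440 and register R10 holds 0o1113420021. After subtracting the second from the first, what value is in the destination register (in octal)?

0o232201417

Subtract column by column in base 8:
  0-1 → 7 (borrow)
  4-2-1 → 1
  4-0 → 4
  1-0 → 1
  2-2 → 0
  6-4 → 2
  5-3 → 2
  4-1 → 3
  3-1 → 2
  1-1 → 0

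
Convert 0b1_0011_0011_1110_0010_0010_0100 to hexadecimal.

0x133E224

Group the bits into nibbles: 0001 0011 0011 1110 0010 0010 0100 → 133E224.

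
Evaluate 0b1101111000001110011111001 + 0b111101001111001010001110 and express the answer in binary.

0b10101100010000111110000111

Add column by column in base 2, right to left:
  1+0 = 1
  0+1 = 1
  0+1 = 1
  1+1 = 0 carry 1
  1+0+1 = 0 carry 1
  1+0+1 = 0 carry 1
  1+0+1 = 0 carry 1
  1+1+1 = 1 carry 1
  0+0+1 = 1
  0+1 = 1
  1+0 = 1
  1+0 = 1
  1+1 = 0 carry 1
  0+1+1 = 0 carry 1
  0+1+1 = 0 carry 1
  0+1+1 = 0 carry 1
  0+0+1 = 1
  0+0 = 0
  1+1 = 0 carry 1
  1+0+1 = 0 carry 1
  1+1+1 = 1 carry 1
  1+1+1 = 1 carry 1
  0+1+1 = 0 carry 1
  1+1+1 = 1 carry 1
  1+0+1 = 0 carry 1
  final carry 1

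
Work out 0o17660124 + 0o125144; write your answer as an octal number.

0o20005270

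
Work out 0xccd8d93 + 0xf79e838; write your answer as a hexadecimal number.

0x1c4775cb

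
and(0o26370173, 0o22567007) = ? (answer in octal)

0o22160003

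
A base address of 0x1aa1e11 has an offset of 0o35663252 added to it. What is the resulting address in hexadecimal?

0o35663252 = 0x7766aa in hexadecimal.
Add column by column in base 16, right to left:
  1+a = b
  1+a = b
  e+6 = 4 carry 1
  1+6+1 = 8
  a+7 = 1 carry 1
  a+7+1 = 2 carry 1
  1+0+1 = 2

0x22184bb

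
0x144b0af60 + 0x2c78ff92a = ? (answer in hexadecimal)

Add column by column in base 16, right to left:
  0+a = a
  6+2 = 8
  f+9 = 8 carry 1
  a+f+1 = a carry 1
  0+f+1 = 0 carry 1
  b+8+1 = 4 carry 1
  4+7+1 = c
  4+c = 0 carry 1
  1+2+1 = 4

0x40c40a88a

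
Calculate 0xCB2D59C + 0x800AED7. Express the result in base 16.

0x14B38473

Add column by column in base 16, right to left:
  C+7 = 3 carry 1
  9+D+1 = 7 carry 1
  5+E+1 = 4 carry 1
  D+A+1 = 8 carry 1
  2+0+1 = 3
  B+0 = B
  C+8 = 4 carry 1
  final carry 1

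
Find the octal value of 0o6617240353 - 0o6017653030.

Subtract column by column in base 8:
  3-0 → 3
  5-3 → 2
  3-0 → 3
  0-3 → 5 (borrow)
  4-5-1 → 6 (borrow)
  2-6-1 → 3 (borrow)
  7-7-1 → 7 (borrow)
  1-1-1 → 7 (borrow)
  6-0-1 → 5
  6-6 → 0

0o577365323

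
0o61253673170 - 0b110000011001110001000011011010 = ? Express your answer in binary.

0b101011010010010000110010110011110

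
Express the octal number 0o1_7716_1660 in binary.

0b1111111001110001110110000

Each octal digit is 3 bits: 1=001 7=111 7=111 1=001 6=110 1=001 6=110 6=110 0=000.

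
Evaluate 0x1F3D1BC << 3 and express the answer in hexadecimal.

3 bits is not a whole number of base-16 digits; in binary: 1111100111101000110111100 << 3 = 1111100111101000110111100000.

0xF9E8DE0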